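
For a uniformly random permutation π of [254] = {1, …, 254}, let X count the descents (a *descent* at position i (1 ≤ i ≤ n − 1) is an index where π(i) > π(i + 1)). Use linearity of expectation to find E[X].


Write X = Σ X_I over i = 1, …, 253, with X_I the indicator of one descent.
There are 253 indicators.
For each fixed i, the pair (π(i), π(i+1)) is a uniformly random ordered pair of distinct values from {1, …, 254}; by symmetry P[π(i) > π(i+1)] = 1/2.
By linearity: E[X] = 253 · (1/2) = (254 − 1) · (1/2) = 253/2 ≈ 126.500.

E[X] = 253/2 = 126.500.


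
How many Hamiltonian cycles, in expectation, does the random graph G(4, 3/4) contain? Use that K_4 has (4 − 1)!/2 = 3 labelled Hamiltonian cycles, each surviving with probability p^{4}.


K_4 has (4 − 1)!/2 = 3 labelled Hamiltonian cycles.
For each such Hamiltonian cycle H, let X_H = 1 if all 4 edges of H are present in G. Then P[X_H = 1] = p^{4} = (3/4)^{4} = 81/256.
By linearity of expectation: E[X] = Σ_H E[X_H] = 3 · p^{4} = 3 · 81/256 = 243/256.
Numerically: E[X] ≈ 0.949219.

E[X] = 3 · (3/4)^{4} = 243/256 ≈ 0.949219.


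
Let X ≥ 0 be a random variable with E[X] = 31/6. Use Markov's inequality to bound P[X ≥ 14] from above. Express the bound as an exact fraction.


μ = E[X] = 31/6, a = 14.
Markov: P[X ≥ 14] ≤ μ/a = (31/6)/14 = 31/84.
Numerically: ≈ 0.369048.
(Since a = 14 > μ = 5.166667, the bound 31/84 is < 1 and informative.)

P[X ≥ 14] ≤ 31/84 ≈ 0.369048.


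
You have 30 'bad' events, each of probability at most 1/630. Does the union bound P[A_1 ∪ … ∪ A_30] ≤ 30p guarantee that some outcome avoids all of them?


Union bound: P[∪_{i=1}^{30} A_i] ≤ Σ_i P[A_i] ≤ 30·p = 30·(1/630) = 1/21.
Numerically: 1/21 ≈ 0.047619.
Is 1/21 < 1? YES.
Since P[∪ A_i] ≤ 1/21 < 1, the complement has P[∩ A_i^c] ≥ 1 − 1/21 = 20/21 > 0, so some outcome avoids every A_i.

30·p = 1/21 ≈ 0.047619; existence CERTIFIED by the union bound.


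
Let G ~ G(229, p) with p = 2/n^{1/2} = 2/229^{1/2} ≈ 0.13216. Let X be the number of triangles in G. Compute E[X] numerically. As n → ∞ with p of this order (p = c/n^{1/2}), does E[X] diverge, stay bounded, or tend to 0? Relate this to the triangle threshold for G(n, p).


Number of potential triangles: C(229, 3) = 1975354.
Each occurs with probability p³ ≈ (0.13216)³ ≈ 2.3085366e-03.
By linearity: E[X] = C(229, 3)·p³ ≈ 1975354 · 2.3085366e-03 ≈ 4560.17700.
Since α = 1/2 < 1, p = c/n^{1/2} ≫ 1/n is above the triangle threshold p ~ 1/n. Asymptotically E[X] ~ (c³/6)·n^{3(1−α)} = (2³/6)·n^{1.5} → ∞; triangles are abundant w.h.p.

E[X] ≈ 4560.17700; in regime p = Θ(1/n^{1/2}) E[X] diverges (above the triangle threshold p ~ 1/n).


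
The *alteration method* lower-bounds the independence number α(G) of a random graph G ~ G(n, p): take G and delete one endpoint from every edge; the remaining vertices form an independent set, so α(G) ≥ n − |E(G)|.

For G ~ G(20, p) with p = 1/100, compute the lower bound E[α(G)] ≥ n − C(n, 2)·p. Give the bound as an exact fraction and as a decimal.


E[|E(G)|] = C(20, 2)·p = 190 · (1/100) = 19/10.
E[α(G)] ≥ n − E[|E(G)|] = 20 − 19/10 = 181/10.
Numerically: ≈ 18.100.
(This is only a lower bound; the true E[α(G)] may be larger.)

E[α(G)] ≥ 181/10 ≈ 18.100.


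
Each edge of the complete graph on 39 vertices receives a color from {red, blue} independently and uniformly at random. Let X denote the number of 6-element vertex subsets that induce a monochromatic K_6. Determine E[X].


Let X = Σ_S X_S over the C(39, 6) = 3262623 subsets S of size 6, where X_S = 1 if the K_6 on S is monochromatic.
For a fixed S, the K_6 on S has C(6, 2) = 15 edges. P[all 15 edges red] = (1/2)^15, and likewise for blue, so P[monochromatic] = 2·(1/2)^15 = 2^{1 − 15} = 1/16384.
By linearity of expectation: E[X] = C(39, 6) · 2^{1 − 15} = 3262623 · 1/16384 = 3262623/16384.
Numerically: E[X] ≈ 199.1347.

E[X] = C(39,6)·2^(1−C(6,2)) = 3262623/16384 ≈ 199.1347.


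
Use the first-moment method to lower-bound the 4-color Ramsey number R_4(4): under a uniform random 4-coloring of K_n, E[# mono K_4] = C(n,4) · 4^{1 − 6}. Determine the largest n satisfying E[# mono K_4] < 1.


We need C(n, 4) · 4^{1 − 6} < 1, i.e. C(n, 4) < 4^{6 − 1} = 1024.
Check values of n near the boundary:
  n = 12: C(12, 4) = 495; 495 < 1024? YES
  n = 13: C(13, 4) = 715; 715 < 1024? YES
  n = 14: C(14, 4) = 1001; 1001 < 1024? YES
  n = 15: C(15, 4) = 1365; 1365 < 1024? NO
  n = 16: C(16, 4) = 1820; 1820 < 1024? NO
The largest n with C(n, 4) < 1024 is n = 14 (where E[X] = 1001/1024 ≈ 0.97754). Hence R_4(4) > 14, i.e. R_4(4) ≥ 15.

Largest n = 14; hence R_4(4) > 14.


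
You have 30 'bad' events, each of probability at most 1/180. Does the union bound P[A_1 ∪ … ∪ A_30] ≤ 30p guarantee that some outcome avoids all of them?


Union bound: P[∪_{i=1}^{30} A_i] ≤ Σ_i P[A_i] ≤ 30·p = 30·(1/180) = 1/6.
Numerically: 1/6 ≈ 0.1667.
Is 1/6 < 1? YES.
Since P[∪ A_i] ≤ 1/6 < 1, the complement has P[∩ A_i^c] ≥ 1 − 1/6 = 5/6 > 0, so some outcome avoids every A_i.

30·p = 1/6 ≈ 0.1667; existence CERTIFIED by the union bound.


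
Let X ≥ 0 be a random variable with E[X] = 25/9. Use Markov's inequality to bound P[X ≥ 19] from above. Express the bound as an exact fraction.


μ = E[X] = 25/9, a = 19.
Markov: P[X ≥ 19] ≤ μ/a = (25/9)/19 = 25/171.
Numerically: ≈ 0.14620.
(Since a = 19 > μ = 2.77778, the bound 25/171 is < 1 and informative.)

P[X ≥ 19] ≤ 25/171 ≈ 0.14620.


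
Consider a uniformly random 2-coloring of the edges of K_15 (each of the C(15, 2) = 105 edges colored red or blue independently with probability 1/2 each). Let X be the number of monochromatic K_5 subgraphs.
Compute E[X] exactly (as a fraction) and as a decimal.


Let X = Σ_S X_S over the C(15, 5) = 3003 subsets S of size 5, where X_S = 1 if the K_5 on S is monochromatic.
For a fixed S, the K_5 on S has C(5, 2) = 10 edges. P[all 10 edges red] = (1/2)^10, and likewise for blue, so P[monochromatic] = 2·(1/2)^10 = 2^{1 − 10} = 1/512.
Summing: E[X] = C(15, 5) · 2^{1 − 10} = 3003 · 1/512 = 3003/512.
Numerically: E[X] ≈ 5.865234.

E[X] = C(15,5)·2^(1−C(5,2)) = 3003/512 ≈ 5.865234.


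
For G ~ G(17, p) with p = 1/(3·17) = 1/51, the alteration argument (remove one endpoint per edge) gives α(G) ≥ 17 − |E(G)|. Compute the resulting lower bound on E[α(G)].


E[|E(G)|] = C(17, 2)·p = 136 · (1/51) = 8/3.
E[α(G)] ≥ n − E[|E(G)|] = 17 − 8/3 = 43/3.
Numerically: ≈ 14.333.
(This is only a lower bound; the true E[α(G)] may be larger.)

E[α(G)] ≥ 43/3 ≈ 14.333.


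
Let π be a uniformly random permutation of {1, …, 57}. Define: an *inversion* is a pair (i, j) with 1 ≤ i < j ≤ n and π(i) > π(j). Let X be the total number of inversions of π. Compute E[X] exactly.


Write X = Σ X_I over the C(57, 2) = 1596 pairs i < j, with X_I the indicator of one inversion.
There are 1596 indicators.
For each fixed pair i < j, the values π(i) and π(j) are two distinct elements of {1, …, 57} in uniformly random order; by symmetry P[π(i) > π(j)] = 1/2.
By linearity: E[X] = 1596 · (1/2) = C(57, 2) · (1/2) = 1596/2 = 798 ≈ 798.000.

E[X] = 798 = 798.000.


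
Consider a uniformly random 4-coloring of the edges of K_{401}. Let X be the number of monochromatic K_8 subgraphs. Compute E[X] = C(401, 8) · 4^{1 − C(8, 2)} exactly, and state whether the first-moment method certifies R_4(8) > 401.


E[X] = C(401, 8) · 4^{1 − 28} = 15456772627710150 · 4^{−27} = 15456772627710150/18014398509481984.
As a reduced fraction: E[X] = 7728386313855075/9007199254740992 ≈ 0.858.
Is E[X] < 1? YES.
Since E[X] < 1, there exists a 4-coloring of K_{401} with no monochromatic K_8; hence R_4(8) > 401.

E[X] = 7728386313855075/9007199254740992 ≈ 0.858; E[X] < 1, so R_4(8) > 401.


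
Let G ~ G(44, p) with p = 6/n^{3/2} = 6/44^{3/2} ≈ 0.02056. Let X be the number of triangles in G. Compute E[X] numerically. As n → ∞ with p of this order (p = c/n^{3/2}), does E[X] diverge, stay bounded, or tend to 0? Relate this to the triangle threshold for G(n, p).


Number of potential triangles: C(44, 3) = 13244.
Each occurs with probability p³ ≈ (0.02056)³ ≈ 8.687938e-06.
By linearity: E[X] = C(44, 3)·p³ ≈ 13244 · 8.687938e-06 ≈ 0.1151.
Since α = 3/2 > 1, p = c/n^{3/2} = o(1/n) is below the triangle threshold p ~ 1/n. Asymptotically E[X] ~ (c³/6)·n^{3(1−α)} = (6³/6)·n^{-1.5} → 0, so by Markov's inequality G has no triangles w.h.p.

E[X] ≈ 0.1151; in regime p = Θ(1/n^{3/2}) E[X] tends to 0 (below the triangle threshold p ~ 1/n).


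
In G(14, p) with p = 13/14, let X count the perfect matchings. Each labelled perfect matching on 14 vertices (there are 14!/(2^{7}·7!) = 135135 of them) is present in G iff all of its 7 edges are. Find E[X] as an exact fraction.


K_14 has 14!/(2^{7}·7!) = 135135 labelled perfect matchings.
For each such perfect matching H, let X_H = 1 if all 7 edges of H are present in G. Then P[X_H = 1] = p^{7} = (13/14)^{7} = 62748517/105413504.
By linearity of expectation: E[X] = Σ_H E[X_H] = 135135 · p^{7} = 135135 · 62748517/105413504 = 1211360120685/15059072.
Numerically: E[X] ≈ 8.044e+04.

E[X] = 135135 · (13/14)^{7} = 1211360120685/15059072 ≈ 8.044e+04.


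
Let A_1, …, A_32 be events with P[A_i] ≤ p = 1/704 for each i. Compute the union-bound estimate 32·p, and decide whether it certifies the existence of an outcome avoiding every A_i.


Union bound: P[∪_{i=1}^{32} A_i] ≤ Σ_i P[A_i] ≤ 32·p = 32·(1/704) = 1/22.
Numerically: 1/22 ≈ 0.045455.
Is 1/22 < 1? YES.
Since P[∪ A_i] ≤ 1/22 < 1, the complement has P[∩ A_i^c] ≥ 1 − 1/22 = 21/22 > 0, so some outcome avoids every A_i.

32·p = 1/22 ≈ 0.045455; existence CERTIFIED by the union bound.


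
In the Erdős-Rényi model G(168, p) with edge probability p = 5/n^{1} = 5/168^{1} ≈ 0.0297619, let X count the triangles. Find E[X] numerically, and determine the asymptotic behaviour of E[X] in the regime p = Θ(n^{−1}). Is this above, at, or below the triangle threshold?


Number of potential triangles: C(168, 3) = 776216.
Each occurs with probability p³ ≈ (0.0297619)³ ≈ 2.63622314e-05.
By linearity: E[X] = C(168, 3)·p³ ≈ 776216 · 2.63622314e-05 ≈ 20.462786.
Here α = 1, so p = 5/n is exactly at the triangle threshold p ~ 1/n. Asymptotically E[X] → c³/6 = 5³/6 = 125/6 ≈ 20.833333, a bounded constant. In this regime the triangle count is asymptotically Poisson(c³/6).

E[X] ≈ 20.462786; in regime p = Θ(1/n^{1}) E[X] stays bounded (at the triangle threshold p ~ 1/n).


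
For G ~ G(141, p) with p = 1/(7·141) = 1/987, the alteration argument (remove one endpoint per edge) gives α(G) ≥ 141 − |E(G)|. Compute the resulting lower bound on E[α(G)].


E[|E(G)|] = C(141, 2)·p = 9870 · (1/987) = 10.
E[α(G)] ≥ n − E[|E(G)|] = 141 − 10 = 131.
Numerically: ≈ 131.00000.
(This is only a lower bound; the true E[α(G)] may be larger.)

E[α(G)] ≥ 131 ≈ 131.00000.


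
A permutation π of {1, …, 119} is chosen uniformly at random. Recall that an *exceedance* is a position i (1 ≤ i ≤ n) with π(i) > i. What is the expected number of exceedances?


Write X = Σ_{i=1}^{119} X_i, where X_i = 1_{π(i) > i}.
For each fixed i, π(i) is uniform over {1, …, 119} (marginal of a uniform permutation), so P[π(i) > i] = (n − i)/n. Summing: Σ_{i=1}^{119} (n − i)/n = (0 + 1 + … + 118)/119 = 119(119 − 1)/(2·119) = (119 − 1)/2.
Hence E[X] = Σ_{i=1}^{119} (119 − i)/119 = 59 ≈ 59.0000.

E[X] = 59 = 59.0000.


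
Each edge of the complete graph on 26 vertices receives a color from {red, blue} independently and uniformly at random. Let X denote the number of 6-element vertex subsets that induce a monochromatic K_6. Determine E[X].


Let X = Σ_S X_S over the C(26, 6) = 230230 subsets S of size 6, where X_S = 1 if the K_6 on S is monochromatic.
For a fixed S, the K_6 on S has C(6, 2) = 15 edges. P[all 15 edges red] = (1/2)^15, and likewise for blue, so P[monochromatic] = 2·(1/2)^15 = 2^{1 − 15} = 1/16384.
By linearity of expectation: E[X] = C(26, 6) · 2^{1 − 15} = 230230 · 1/16384 = 115115/8192.
Numerically: E[X] ≈ 14.052124.

E[X] = C(26,6)·2^(1−C(6,2)) = 115115/8192 ≈ 14.052124.


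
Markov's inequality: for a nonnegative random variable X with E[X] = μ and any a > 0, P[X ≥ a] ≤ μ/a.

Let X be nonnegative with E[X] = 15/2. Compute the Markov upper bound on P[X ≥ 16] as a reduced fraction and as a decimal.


μ = E[X] = 15/2, a = 16.
Markov: P[X ≥ 16] ≤ μ/a = (15/2)/16 = 15/32.
Numerically: ≈ 0.4688.
(Since a = 16 > μ = 7.5000, the bound 15/32 is < 1 and informative.)

P[X ≥ 16] ≤ 15/32 ≈ 0.4688.


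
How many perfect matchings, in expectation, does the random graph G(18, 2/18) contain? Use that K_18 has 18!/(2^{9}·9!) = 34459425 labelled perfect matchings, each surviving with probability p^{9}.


K_18 has 18!/(2^{9}·9!) = 34459425 labelled perfect matchings.
For each such perfect matching H, let X_H = 1 if all 9 edges of H are present in G. Then P[X_H = 1] = p^{9} = (1/9)^{9} = 1/387420489.
By linearity: E[X] = Σ_H E[X_H] = 34459425 · p^{9} = 34459425 · 1/387420489 = 425425/4782969.
Numerically: E[X] ≈ 0.088946.

E[X] = 34459425 · (1/9)^{9} = 425425/4782969 ≈ 0.088946.


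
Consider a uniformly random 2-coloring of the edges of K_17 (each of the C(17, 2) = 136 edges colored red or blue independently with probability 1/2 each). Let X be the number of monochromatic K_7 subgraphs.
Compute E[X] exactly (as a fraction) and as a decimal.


Let X = Σ_S X_S over the C(17, 7) = 19448 subsets S of size 7, where X_S = 1 if the K_7 on S is monochromatic.
For a fixed S, the K_7 on S has C(7, 2) = 21 edges. P[all 21 edges red] = (1/2)^21, and likewise for blue, so P[monochromatic] = 2·(1/2)^21 = 2^{1 − 21} = 1/1048576.
By linearity of expectation: E[X] = C(17, 7) · 2^{1 − 21} = 19448 · 1/1048576 = 2431/131072.
Numerically: E[X] ≈ 0.01855.

E[X] = C(17,7)·2^(1−C(7,2)) = 2431/131072 ≈ 0.01855.


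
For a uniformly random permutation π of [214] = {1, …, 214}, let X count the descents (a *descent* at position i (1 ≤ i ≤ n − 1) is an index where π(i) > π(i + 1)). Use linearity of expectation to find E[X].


Write X = Σ X_I over i = 1, …, 213, with X_I the indicator of one descent.
There are 213 indicators.
For each fixed i, the pair (π(i), π(i+1)) is a uniformly random ordered pair of distinct values from {1, …, 214}; by symmetry P[π(i) > π(i+1)] = 1/2.
By linearity: E[X] = 213 · (1/2) = (214 − 1) · (1/2) = 213/2 ≈ 106.500.

E[X] = 213/2 = 106.500.


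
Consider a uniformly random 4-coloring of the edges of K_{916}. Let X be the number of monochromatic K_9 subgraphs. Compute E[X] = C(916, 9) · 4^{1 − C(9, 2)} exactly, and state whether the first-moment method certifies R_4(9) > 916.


E[X] = C(916, 9) · 4^{1 − 36} = 1202748565202942340440 · 4^{−35} = 1202748565202942340440/1180591620717411303424.
As a reduced fraction: E[X] = 150343570650367792555/147573952589676412928 ≈ 1.0188.
Is E[X] < 1? NO.
Since E[X] ≥ 1, the first-moment bound is inconclusive at n = 916; it does NOT by itself certify R_4(9) > 916.

E[X] = 150343570650367792555/147573952589676412928 ≈ 1.0188; E[X] ≥ 1; first-moment method inconclusive here.


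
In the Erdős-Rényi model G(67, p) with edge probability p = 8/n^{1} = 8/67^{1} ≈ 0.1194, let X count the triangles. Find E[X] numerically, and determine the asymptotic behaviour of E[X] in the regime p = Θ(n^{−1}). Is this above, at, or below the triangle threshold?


Number of potential triangles: C(67, 3) = 47905.
Each occurs with probability p³ ≈ (0.1194)³ ≈ 1.7023371e-03.
By linearity: E[X] = C(67, 3)·p³ ≈ 47905 · 1.7023371e-03 ≈ 81.55046.
Here α = 1, so p = 8/n is exactly at the triangle threshold p ~ 1/n. Asymptotically E[X] → c³/6 = 8³/6 = 256/3 ≈ 85.33333, a bounded constant. In this regime the triangle count is asymptotically Poisson(c³/6).

E[X] ≈ 81.55046; in regime p = Θ(1/n^{1}) E[X] stays bounded (at the triangle threshold p ~ 1/n).


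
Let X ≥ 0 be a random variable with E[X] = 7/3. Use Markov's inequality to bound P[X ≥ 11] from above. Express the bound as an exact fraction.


μ = E[X] = 7/3, a = 11.
Markov: P[X ≥ 11] ≤ μ/a = (7/3)/11 = 7/33.
Numerically: ≈ 0.212.
(Since a = 11 > μ = 2.333, the bound 7/33 is < 1 and informative.)

P[X ≥ 11] ≤ 7/33 ≈ 0.212.


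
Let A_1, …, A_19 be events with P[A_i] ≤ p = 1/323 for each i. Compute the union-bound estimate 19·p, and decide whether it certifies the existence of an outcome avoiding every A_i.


Union bound: P[∪_{i=1}^{19} A_i] ≤ Σ_i P[A_i] ≤ 19·p = 19·(1/323) = 1/17.
Numerically: 1/17 ≈ 0.058824.
Is 1/17 < 1? YES.
Since P[∪ A_i] ≤ 1/17 < 1, the complement has P[∩ A_i^c] ≥ 1 − 1/17 = 16/17 > 0, so some outcome avoids every A_i.

19·p = 1/17 ≈ 0.058824; existence CERTIFIED by the union bound.


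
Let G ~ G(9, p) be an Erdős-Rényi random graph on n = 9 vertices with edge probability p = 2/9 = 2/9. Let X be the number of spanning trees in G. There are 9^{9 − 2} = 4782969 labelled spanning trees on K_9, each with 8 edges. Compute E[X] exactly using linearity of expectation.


K_9 has 9^{9 − 2} = 4782969 labelled spanning trees.
For each such spanning tree H, let X_H = 1 if all 8 edges of H are present in G. Then P[X_H = 1] = p^{8} = (2/9)^{8} = 256/43046721.
By linearity: E[X] = Σ_H E[X_H] = 4782969 · p^{8} = 4782969 · 256/43046721 = 256/9.
Numerically: E[X] ≈ 28.4.

E[X] = 4782969 · (2/9)^{8} = 256/9 ≈ 28.4.


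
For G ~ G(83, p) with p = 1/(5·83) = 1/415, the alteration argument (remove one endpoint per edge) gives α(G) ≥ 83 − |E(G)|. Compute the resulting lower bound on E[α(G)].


E[|E(G)|] = C(83, 2)·p = 3403 · (1/415) = 41/5.
E[α(G)] ≥ n − E[|E(G)|] = 83 − 41/5 = 374/5.
Numerically: ≈ 74.80000.
(This is only a lower bound; the true E[α(G)] may be larger.)

E[α(G)] ≥ 374/5 ≈ 74.80000.


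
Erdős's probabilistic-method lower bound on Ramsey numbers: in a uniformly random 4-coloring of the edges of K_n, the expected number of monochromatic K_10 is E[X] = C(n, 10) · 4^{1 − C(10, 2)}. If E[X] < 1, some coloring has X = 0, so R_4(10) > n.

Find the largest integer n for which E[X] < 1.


We need C(n, 10) · 4^{1 − 45} < 1, i.e. C(n, 10) < 4^{45 − 1} = 309485009821345068724781056.
Check values of n near the boundary:
  n = 2017: C(2017, 10) = 300324964434452596180990448; 300324964434452596180990448 < 309485009821345068724781056? YES
  n = 2018: C(2018, 10) = 301820606687612220663963508; 301820606687612220663963508 < 309485009821345068724781056? YES
  n = 2019: C(2019, 10) = 303322949179835278009229628; 303322949179835278009229628 < 309485009821345068724781056? YES
  n = 2020: C(2020, 10) = 304832018578739931133653656; 304832018578739931133653656 < 309485009821345068724781056? YES
  n = 2021: C(2021, 10) = 306347841644770462864800616; 306347841644770462864800616 < 309485009821345068724781056? YES
  n = 2022: C(2022, 10) = 307870445231474093395937796; 307870445231474093395937796 < 309485009821345068724781056? YES
  n = 2023: C(2023, 10) = 309399856285778485315440716; 309399856285778485315440716 < 309485009821345068724781056? YES
  n = 2024: C(2024, 10) = 310936101848269937576192656; 310936101848269937576192656 < 309485009821345068724781056? NO
  n = 2025: C(2025, 10) = 312479209053472269772600560; 312479209053472269772600560 < 309485009821345068724781056? NO
  n = 2026: C(2026, 10) = 314029205130126398094885285; 314029205130126398094885285 < 309485009821345068724781056? NO
The largest n with C(n, 10) < 309485009821345068724781056 is n = 2023 (where E[X] = 77349964071444621328860179/77371252455336267181195264 ≈ 0.999725). Hence R_4(10) > 2023, i.e. R_4(10) ≥ 2024.

Largest n = 2023; hence R_4(10) > 2023.


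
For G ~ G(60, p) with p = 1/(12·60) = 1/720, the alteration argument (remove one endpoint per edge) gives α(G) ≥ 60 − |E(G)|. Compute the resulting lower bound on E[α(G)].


E[|E(G)|] = C(60, 2)·p = 1770 · (1/720) = 59/24.
E[α(G)] ≥ n − E[|E(G)|] = 60 − 59/24 = 1381/24.
Numerically: ≈ 57.542.
(This is only a lower bound; the true E[α(G)] may be larger.)

E[α(G)] ≥ 1381/24 ≈ 57.542.


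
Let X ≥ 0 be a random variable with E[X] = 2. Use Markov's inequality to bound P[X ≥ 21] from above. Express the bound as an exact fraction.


μ = E[X] = 2, a = 21.
Markov: P[X ≥ 21] ≤ μ/a = (2)/21 = 2/21.
Numerically: ≈ 0.0952.
(Since a = 21 > μ = 2.0000, the bound 2/21 is < 1 and informative.)

P[X ≥ 21] ≤ 2/21 ≈ 0.0952.


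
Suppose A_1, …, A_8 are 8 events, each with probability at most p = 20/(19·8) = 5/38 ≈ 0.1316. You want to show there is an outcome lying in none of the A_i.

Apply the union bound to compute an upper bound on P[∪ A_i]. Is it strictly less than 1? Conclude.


Union bound: P[∪_{i=1}^{8} A_i] ≤ Σ_i P[A_i] ≤ 8·p = 8·(5/38) = 20/19.
Numerically: 20/19 ≈ 1.0526.
Is 20/19 < 1? NO.
Since the bound 20/19 is ≥ 1, the union bound is uninformative here; it does NOT by itself certify existence.

8·p = 20/19 ≈ 1.0526; existence NOT certified by the union bound.


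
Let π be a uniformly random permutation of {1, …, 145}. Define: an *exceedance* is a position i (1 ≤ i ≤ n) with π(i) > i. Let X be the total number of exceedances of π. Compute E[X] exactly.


Write X = Σ_{i=1}^{145} X_i, where X_i = 1_{π(i) > i}.
For each fixed i, π(i) is uniform over {1, …, 145} (marginal of a uniform permutation), so P[π(i) > i] = (n − i)/n. Summing: Σ_{i=1}^{145} (n − i)/n = (0 + 1 + … + 144)/145 = 145(145 − 1)/(2·145) = (145 − 1)/2.
Hence E[X] = Σ_{i=1}^{145} (145 − i)/145 = 72 ≈ 72.000.

E[X] = 72 = 72.000.


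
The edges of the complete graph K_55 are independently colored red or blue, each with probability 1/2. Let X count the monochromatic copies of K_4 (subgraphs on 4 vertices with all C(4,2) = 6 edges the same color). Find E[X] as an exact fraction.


Let X = Σ_S X_S over the C(55, 4) = 341055 subsets S of size 4, where X_S = 1 if the K_4 on S is monochromatic.
For a fixed S, the K_4 on S has C(4, 2) = 6 edges. P[all 6 edges red] = (1/2)^6, and likewise for blue, so P[monochromatic] = 2·(1/2)^6 = 2^{1 − 6} = 1/32.
By linearity: E[X] = C(55, 4) · 2^{1 − 6} = 341055 · 1/32 = 341055/32.
Numerically: E[X] ≈ 10657.968750.

E[X] = C(55,4)·2^(1−C(4,2)) = 341055/32 ≈ 10657.968750.


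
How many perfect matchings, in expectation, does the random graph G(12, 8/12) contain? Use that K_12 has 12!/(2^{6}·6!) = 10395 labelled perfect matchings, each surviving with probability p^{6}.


K_12 has 12!/(2^{6}·6!) = 10395 labelled perfect matchings.
For each such perfect matching H, let X_H = 1 if all 6 edges of H are present in G. Then P[X_H = 1] = p^{6} = (2/3)^{6} = 64/729.
By linearity: E[X] = Σ_H E[X_H] = 10395 · p^{6} = 10395 · 64/729 = 24640/27.
Numerically: E[X] ≈ 912.593.

E[X] = 10395 · (2/3)^{6} = 24640/27 ≈ 912.593.


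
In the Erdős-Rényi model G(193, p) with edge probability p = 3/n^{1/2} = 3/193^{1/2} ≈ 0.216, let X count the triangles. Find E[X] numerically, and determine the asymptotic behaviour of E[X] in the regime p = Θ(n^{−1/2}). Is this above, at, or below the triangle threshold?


Number of potential triangles: C(193, 3) = 1179616.
Each occurs with probability p³ ≈ (0.216)³ ≈ 1.00700e-02.
By linearity: E[X] = C(193, 3)·p³ ≈ 1179616 · 1.00700e-02 ≈ 11878.687.
Since α = 1/2 < 1, p = c/n^{1/2} ≫ 1/n is above the triangle threshold p ~ 1/n. Asymptotically E[X] ~ (c³/6)·n^{3(1−α)} = (3³/6)·n^{1.5} → ∞; triangles are abundant w.h.p.

E[X] ≈ 11878.687; in regime p = Θ(1/n^{1/2}) E[X] diverges (above the triangle threshold p ~ 1/n).


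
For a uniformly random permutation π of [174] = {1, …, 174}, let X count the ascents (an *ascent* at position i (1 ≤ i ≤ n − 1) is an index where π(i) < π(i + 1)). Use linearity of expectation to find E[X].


Write X = Σ X_I over i = 1, …, 173, with X_I the indicator of one ascent.
There are 173 indicators.
For each fixed i, the pair (π(i), π(i+1)) is a uniformly random ordered pair of distinct values from {1, …, 174}; by symmetry P[π(i) < π(i+1)] = 1/2.
By linearity: E[X] = 173 · (1/2) = (174 − 1) · (1/2) = 173/2 ≈ 86.500000.

E[X] = 173/2 = 86.500000.


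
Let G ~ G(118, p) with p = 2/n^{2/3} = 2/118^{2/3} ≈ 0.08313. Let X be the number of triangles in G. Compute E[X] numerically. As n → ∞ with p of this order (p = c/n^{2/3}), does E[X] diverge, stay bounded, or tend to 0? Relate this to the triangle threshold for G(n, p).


Number of potential triangles: C(118, 3) = 266916.
Each occurs with probability p³ ≈ (0.08313)³ ≈ 5.745475e-04.
By linearity: E[X] = C(118, 3)·p³ ≈ 266916 · 5.745475e-04 ≈ 153.3559.
Since α = 2/3 < 1, p = c/n^{2/3} ≫ 1/n is above the triangle threshold p ~ 1/n. Asymptotically E[X] ~ (c³/6)·n^{3(1−α)} = (2³/6)·n^{1} → ∞; triangles are abundant w.h.p.

E[X] ≈ 153.3559; in regime p = Θ(1/n^{2/3}) E[X] diverges (above the triangle threshold p ~ 1/n).


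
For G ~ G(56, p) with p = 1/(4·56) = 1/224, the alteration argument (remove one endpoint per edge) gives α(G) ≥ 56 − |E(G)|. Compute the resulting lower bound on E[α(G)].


E[|E(G)|] = C(56, 2)·p = 1540 · (1/224) = 55/8.
E[α(G)] ≥ n − E[|E(G)|] = 56 − 55/8 = 393/8.
Numerically: ≈ 49.12500.
(This is only a lower bound; the true E[α(G)] may be larger.)

E[α(G)] ≥ 393/8 ≈ 49.12500.


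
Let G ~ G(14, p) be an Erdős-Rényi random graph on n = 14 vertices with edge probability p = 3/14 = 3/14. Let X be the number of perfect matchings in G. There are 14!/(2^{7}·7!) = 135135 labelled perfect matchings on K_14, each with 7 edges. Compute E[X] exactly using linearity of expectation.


K_14 has 14!/(2^{7}·7!) = 135135 labelled perfect matchings.
For each such perfect matching H, let X_H = 1 if all 7 edges of H are present in G. Then P[X_H = 1] = p^{7} = (3/14)^{7} = 2187/105413504.
By linearity: E[X] = Σ_H E[X_H] = 135135 · p^{7} = 135135 · 2187/105413504 = 42220035/15059072.
Numerically: E[X] ≈ 2.804.

E[X] = 135135 · (3/14)^{7} = 42220035/15059072 ≈ 2.804.


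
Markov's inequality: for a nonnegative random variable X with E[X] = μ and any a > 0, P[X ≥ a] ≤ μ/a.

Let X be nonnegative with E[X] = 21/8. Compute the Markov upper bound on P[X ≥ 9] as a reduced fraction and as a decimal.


μ = E[X] = 21/8, a = 9.
Markov: P[X ≥ 9] ≤ μ/a = (21/8)/9 = 7/24.
Numerically: ≈ 0.292.
(Since a = 9 > μ = 2.625, the bound 7/24 is < 1 and informative.)

P[X ≥ 9] ≤ 7/24 ≈ 0.292.


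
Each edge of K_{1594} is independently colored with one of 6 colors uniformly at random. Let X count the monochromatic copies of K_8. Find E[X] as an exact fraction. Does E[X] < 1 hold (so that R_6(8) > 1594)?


E[X] = C(1594, 8) · 6^{1 − 28} = 1015652773590544255167 · 6^{−27} = 1015652773590544255167/1023490369077469249536.
As a reduced fraction: E[X] = 37616769392242379821/37907050706572935168 ≈ 0.9923.
Is E[X] < 1? YES.
Since E[X] < 1, there exists a 6-coloring of K_{1594} with no monochromatic K_8; hence R_6(8) > 1594.

E[X] = 37616769392242379821/37907050706572935168 ≈ 0.9923; E[X] < 1, so R_6(8) > 1594.


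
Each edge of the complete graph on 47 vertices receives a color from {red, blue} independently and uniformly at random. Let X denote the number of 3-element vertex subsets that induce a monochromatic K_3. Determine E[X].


Let X = Σ_S X_S over the C(47, 3) = 16215 subsets S of size 3, where X_S = 1 if the K_3 on S is monochromatic.
For a fixed S, the K_3 on S has C(3, 2) = 3 edges. P[all 3 edges red] = (1/2)^3, and likewise for blue, so P[monochromatic] = 2·(1/2)^3 = 2^{1 − 3} = 1/4.
By linearity: E[X] = C(47, 3) · 2^{1 − 3} = 16215 · 1/4 = 16215/4.
Numerically: E[X] ≈ 4053.75000.

E[X] = C(47,3)·2^(1−C(3,2)) = 16215/4 ≈ 4053.75000.


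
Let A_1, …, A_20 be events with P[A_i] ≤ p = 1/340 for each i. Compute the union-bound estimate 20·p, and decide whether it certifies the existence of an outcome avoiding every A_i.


Union bound: P[∪_{i=1}^{20} A_i] ≤ Σ_i P[A_i] ≤ 20·p = 20·(1/340) = 1/17.
Numerically: 1/17 ≈ 0.05882.
Is 1/17 < 1? YES.
Since P[∪ A_i] ≤ 1/17 < 1, the complement has P[∩ A_i^c] ≥ 1 − 1/17 = 16/17 > 0, so some outcome avoids every A_i.

20·p = 1/17 ≈ 0.05882; existence CERTIFIED by the union bound.


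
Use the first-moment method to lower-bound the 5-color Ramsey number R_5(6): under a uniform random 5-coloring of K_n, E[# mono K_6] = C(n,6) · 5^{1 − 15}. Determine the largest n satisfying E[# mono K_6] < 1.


We need C(n, 6) · 5^{1 − 15} < 1, i.e. C(n, 6) < 5^{15 − 1} = 6103515625.
Check values of n near the boundary:
  n = 129: C(129, 6) = 5688177600; 5688177600 < 6103515625? YES
  n = 130: C(130, 6) = 5963412000; 5963412000 < 6103515625? YES
  n = 131: C(131, 6) = 6249655776; 6249655776 < 6103515625? NO
The largest n with C(n, 6) < 6103515625 is n = 130 (where E[X] = 47707296/48828125 ≈ 0.97705). Hence R_5(6) > 130, i.e. R_5(6) ≥ 131.

Largest n = 130; hence R_5(6) > 130.


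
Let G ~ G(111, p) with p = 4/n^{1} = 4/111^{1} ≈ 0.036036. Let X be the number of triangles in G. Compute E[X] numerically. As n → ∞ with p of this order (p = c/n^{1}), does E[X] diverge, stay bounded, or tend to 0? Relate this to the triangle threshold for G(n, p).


Number of potential triangles: C(111, 3) = 221815.
Each occurs with probability p³ ≈ (0.036036)³ ≈ 4.6796248e-05.
By linearity: E[X] = C(111, 3)·p³ ≈ 221815 · 4.6796248e-05 ≈ 10.38011.
Here α = 1, so p = 4/n is exactly at the triangle threshold p ~ 1/n. Asymptotically E[X] → c³/6 = 4³/6 = 32/3 ≈ 10.66667, a bounded constant. In this regime the triangle count is asymptotically Poisson(c³/6).

E[X] ≈ 10.38011; in regime p = Θ(1/n^{1}) E[X] stays bounded (at the triangle threshold p ~ 1/n).


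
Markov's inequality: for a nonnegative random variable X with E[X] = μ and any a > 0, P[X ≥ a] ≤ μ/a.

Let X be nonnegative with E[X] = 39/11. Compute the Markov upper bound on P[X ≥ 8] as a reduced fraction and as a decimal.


μ = E[X] = 39/11, a = 8.
Markov: P[X ≥ 8] ≤ μ/a = (39/11)/8 = 39/88.
Numerically: ≈ 0.443.
(Since a = 8 > μ = 3.545, the bound 39/88 is < 1 and informative.)

P[X ≥ 8] ≤ 39/88 ≈ 0.443.


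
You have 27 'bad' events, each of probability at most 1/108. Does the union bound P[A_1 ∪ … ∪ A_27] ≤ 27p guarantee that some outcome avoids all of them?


Union bound: P[∪_{i=1}^{27} A_i] ≤ Σ_i P[A_i] ≤ 27·p = 27·(1/108) = 1/4.
Numerically: 1/4 ≈ 0.25000.
Is 1/4 < 1? YES.
Since P[∪ A_i] ≤ 1/4 < 1, the complement has P[∩ A_i^c] ≥ 1 − 1/4 = 3/4 > 0, so some outcome avoids every A_i.

27·p = 1/4 ≈ 0.25000; existence CERTIFIED by the union bound.


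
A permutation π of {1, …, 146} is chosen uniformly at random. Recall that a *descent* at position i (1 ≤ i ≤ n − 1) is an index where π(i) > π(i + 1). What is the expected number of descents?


Write X = Σ X_I over i = 1, …, 145, with X_I the indicator of one descent.
There are 145 indicators.
For each fixed i, the pair (π(i), π(i+1)) is a uniformly random ordered pair of distinct values from {1, …, 146}; by symmetry P[π(i) > π(i+1)] = 1/2.
By linearity: E[X] = 145 · (1/2) = (146 − 1) · (1/2) = 145/2 ≈ 72.500.

E[X] = 145/2 = 72.500.


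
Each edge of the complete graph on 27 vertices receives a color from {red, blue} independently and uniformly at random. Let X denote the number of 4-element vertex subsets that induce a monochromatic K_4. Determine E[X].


Let X = Σ_S X_S over the C(27, 4) = 17550 subsets S of size 4, where X_S = 1 if the K_4 on S is monochromatic.
For a fixed S, the K_4 on S has C(4, 2) = 6 edges. P[all 6 edges red] = (1/2)^6, and likewise for blue, so P[monochromatic] = 2·(1/2)^6 = 2^{1 − 6} = 1/32.
Summing: E[X] = C(27, 4) · 2^{1 − 6} = 17550 · 1/32 = 8775/16.
Numerically: E[X] ≈ 548.438.

E[X] = C(27,4)·2^(1−C(4,2)) = 8775/16 ≈ 548.438.


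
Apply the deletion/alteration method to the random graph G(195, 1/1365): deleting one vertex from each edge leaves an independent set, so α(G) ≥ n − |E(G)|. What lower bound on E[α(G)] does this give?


E[|E(G)|] = C(195, 2)·p = 18915 · (1/1365) = 97/7.
E[α(G)] ≥ n − E[|E(G)|] = 195 − 97/7 = 1268/7.
Numerically: ≈ 181.14286.
(This is only a lower bound; the true E[α(G)] may be larger.)

E[α(G)] ≥ 1268/7 ≈ 181.14286.


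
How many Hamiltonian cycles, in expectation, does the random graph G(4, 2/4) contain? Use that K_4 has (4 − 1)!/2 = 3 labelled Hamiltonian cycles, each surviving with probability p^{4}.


K_4 has (4 − 1)!/2 = 3 labelled Hamiltonian cycles.
For each such Hamiltonian cycle H, let X_H = 1 if all 4 edges of H are present in G. Then P[X_H = 1] = p^{4} = (1/2)^{4} = 1/16.
Summing the indicators: E[X] = Σ_H E[X_H] = 3 · p^{4} = 3 · 1/16 = 3/16.
Numerically: E[X] ≈ 0.1875.

E[X] = 3 · (1/2)^{4} = 3/16 ≈ 0.1875.


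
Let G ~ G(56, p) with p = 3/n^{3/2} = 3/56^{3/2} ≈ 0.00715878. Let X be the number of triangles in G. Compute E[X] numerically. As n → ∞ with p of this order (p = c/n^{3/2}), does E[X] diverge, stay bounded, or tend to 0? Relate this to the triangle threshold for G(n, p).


Number of potential triangles: C(56, 3) = 27720.
Each occurs with probability p³ ≈ (0.00715878)³ ≈ 3.66874598e-07.
By linearity: E[X] = C(56, 3)·p³ ≈ 27720 · 3.66874598e-07 ≈ 0.010170.
Since α = 3/2 > 1, p = c/n^{3/2} = o(1/n) is below the triangle threshold p ~ 1/n. Asymptotically E[X] ~ (c³/6)·n^{3(1−α)} = (3³/6)·n^{-1.5} → 0, so by Markov's inequality G has no triangles w.h.p.

E[X] ≈ 0.010170; in regime p = Θ(1/n^{3/2}) E[X] tends to 0 (below the triangle threshold p ~ 1/n).


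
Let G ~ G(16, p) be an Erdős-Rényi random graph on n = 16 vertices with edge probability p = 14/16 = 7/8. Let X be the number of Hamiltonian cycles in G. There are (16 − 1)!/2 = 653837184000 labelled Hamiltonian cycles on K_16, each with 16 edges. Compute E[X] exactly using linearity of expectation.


K_16 has (16 − 1)!/2 = 653837184000 labelled Hamiltonian cycles.
For each such Hamiltonian cycle H, let X_H = 1 if all 16 edges of H are present in G. Then P[X_H = 1] = p^{16} = (7/8)^{16} = 33232930569601/281474976710656.
Summing the indicators: E[X] = Σ_H E[X_H] = 653837184000 · p^{16} = 653837184000 · 33232930569601/281474976710656 = 21219654042671322112875/274877906944.
Numerically: E[X] ≈ 7.71967e+10.

E[X] = 653837184000 · (7/8)^{16} = 21219654042671322112875/274877906944 ≈ 7.71967e+10.


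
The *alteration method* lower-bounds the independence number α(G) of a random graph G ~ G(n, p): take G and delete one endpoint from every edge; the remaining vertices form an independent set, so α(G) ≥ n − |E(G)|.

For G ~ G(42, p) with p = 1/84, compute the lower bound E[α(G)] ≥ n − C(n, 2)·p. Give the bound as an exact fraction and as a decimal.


E[|E(G)|] = C(42, 2)·p = 861 · (1/84) = 41/4.
E[α(G)] ≥ n − E[|E(G)|] = 42 − 41/4 = 127/4.
Numerically: ≈ 31.75000.
(This is only a lower bound; the true E[α(G)] may be larger.)

E[α(G)] ≥ 127/4 ≈ 31.75000.


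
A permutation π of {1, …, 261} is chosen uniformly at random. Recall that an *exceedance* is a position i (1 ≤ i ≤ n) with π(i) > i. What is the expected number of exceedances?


Write X = Σ_{i=1}^{261} X_i, where X_i = 1_{π(i) > i}.
For each fixed i, π(i) is uniform over {1, …, 261} (marginal of a uniform permutation), so P[π(i) > i] = (n − i)/n. Summing: Σ_{i=1}^{261} (n − i)/n = (0 + 1 + … + 260)/261 = 261(261 − 1)/(2·261) = (261 − 1)/2.
Hence E[X] = Σ_{i=1}^{261} (261 − i)/261 = 130 ≈ 130.00000.

E[X] = 130 = 130.00000.


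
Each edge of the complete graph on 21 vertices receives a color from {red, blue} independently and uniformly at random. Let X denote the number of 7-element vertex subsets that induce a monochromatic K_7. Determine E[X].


Let X = Σ_S X_S over the C(21, 7) = 116280 subsets S of size 7, where X_S = 1 if the K_7 on S is monochromatic.
For a fixed S, the K_7 on S has C(7, 2) = 21 edges. P[all 21 edges red] = (1/2)^21, and likewise for blue, so P[monochromatic] = 2·(1/2)^21 = 2^{1 − 21} = 1/1048576.
By linearity: E[X] = C(21, 7) · 2^{1 − 21} = 116280 · 1/1048576 = 14535/131072.
Numerically: E[X] ≈ 0.111.

E[X] = C(21,7)·2^(1−C(7,2)) = 14535/131072 ≈ 0.111.


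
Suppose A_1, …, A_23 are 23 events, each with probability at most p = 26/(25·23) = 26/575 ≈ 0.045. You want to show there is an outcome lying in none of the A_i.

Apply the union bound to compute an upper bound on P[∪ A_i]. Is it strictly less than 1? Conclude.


Union bound: P[∪_{i=1}^{23} A_i] ≤ Σ_i P[A_i] ≤ 23·p = 23·(26/575) = 26/25.
Numerically: 26/25 ≈ 1.040.
Is 26/25 < 1? NO.
Since the bound 26/25 is ≥ 1, the union bound is uninformative here; it does NOT by itself certify existence.

23·p = 26/25 ≈ 1.040; existence NOT certified by the union bound.


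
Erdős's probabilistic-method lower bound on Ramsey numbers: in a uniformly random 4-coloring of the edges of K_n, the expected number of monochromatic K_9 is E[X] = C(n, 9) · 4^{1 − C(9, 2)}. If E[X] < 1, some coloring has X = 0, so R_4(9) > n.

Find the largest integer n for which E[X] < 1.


We need C(n, 9) · 4^{1 − 36} < 1, i.e. C(n, 9) < 4^{36 − 1} = 1180591620717411303424.
Check values of n near the boundary:
  n = 910: C(910, 9) = 1133378248346922788210; 1133378248346922788210 < 1180591620717411303424? YES
  n = 911: C(911, 9) = 1144686900492291197405; 1144686900492291197405 < 1180591620717411303424? YES
  n = 912: C(912, 9) = 1156095740032081475120; 1156095740032081475120 < 1180591620717411303424? YES
  n = 913: C(913, 9) = 1167605542753639808390; 1167605542753639808390 < 1180591620717411303424? YES
  n = 914: C(914, 9) = 1179217089587653905932; 1179217089587653905932 < 1180591620717411303424? YES
  n = 915: C(915, 9) = 1190931166636537885130; 1190931166636537885130 < 1180591620717411303424? NO
  n = 916: C(916, 9) = 1202748565202942340440; 1202748565202942340440 < 1180591620717411303424? NO
The largest n with C(n, 9) < 1180591620717411303424 is n = 914 (where E[X] = 294804272396913476483/295147905179352825856 ≈ 0.999). Hence R_4(9) > 914, i.e. R_4(9) ≥ 915.

Largest n = 914; hence R_4(9) > 914.


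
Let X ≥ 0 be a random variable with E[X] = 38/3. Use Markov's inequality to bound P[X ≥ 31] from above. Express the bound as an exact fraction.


μ = E[X] = 38/3, a = 31.
Markov: P[X ≥ 31] ≤ μ/a = (38/3)/31 = 38/93.
Numerically: ≈ 0.4086.
(Since a = 31 > μ = 12.6667, the bound 38/93 is < 1 and informative.)

P[X ≥ 31] ≤ 38/93 ≈ 0.4086.


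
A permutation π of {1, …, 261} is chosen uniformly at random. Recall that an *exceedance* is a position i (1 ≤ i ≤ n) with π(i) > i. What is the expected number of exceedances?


Write X = Σ_{i=1}^{261} X_i, where X_i = 1_{π(i) > i}.
For each fixed i, π(i) is uniform over {1, …, 261} (marginal of a uniform permutation), so P[π(i) > i] = (n − i)/n. Summing: Σ_{i=1}^{261} (n − i)/n = (0 + 1 + … + 260)/261 = 261(261 − 1)/(2·261) = (261 − 1)/2.
Hence E[X] = Σ_{i=1}^{261} (261 − i)/261 = 130 ≈ 130.00000.

E[X] = 130 = 130.00000.


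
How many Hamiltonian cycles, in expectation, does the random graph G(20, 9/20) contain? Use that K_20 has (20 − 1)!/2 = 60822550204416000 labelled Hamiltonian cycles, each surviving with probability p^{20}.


K_20 has (20 − 1)!/2 = 60822550204416000 labelled Hamiltonian cycles.
For each such Hamiltonian cycle H, let X_H = 1 if all 20 edges of H are present in G. Then P[X_H = 1] = p^{20} = (9/20)^{20} = 12157665459056928801/104857600000000000000000000.
Summing the indicators: E[X] = Σ_H E[X_H] = 60822550204416000 · p^{20} = 60822550204416000 · 12157665459056928801/104857600000000000000000000 = 180532279724605553545860280221/25600000000000000000.
Numerically: E[X] ≈ 7.05e+09.

E[X] = 60822550204416000 · (9/20)^{20} = 180532279724605553545860280221/25600000000000000000 ≈ 7.05e+09.
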